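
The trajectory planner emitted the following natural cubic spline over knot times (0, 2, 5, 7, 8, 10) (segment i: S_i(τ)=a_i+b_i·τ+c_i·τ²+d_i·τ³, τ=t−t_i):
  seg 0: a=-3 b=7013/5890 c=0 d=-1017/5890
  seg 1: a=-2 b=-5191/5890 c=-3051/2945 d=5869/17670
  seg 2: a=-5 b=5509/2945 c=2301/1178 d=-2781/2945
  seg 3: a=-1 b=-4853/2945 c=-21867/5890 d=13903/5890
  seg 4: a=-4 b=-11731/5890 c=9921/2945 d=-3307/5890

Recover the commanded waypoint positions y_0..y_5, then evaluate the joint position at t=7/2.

y_0=-3 y_1=-2 y_2=-5 y_3=-1 y_4=-4 y_5=1
S(7/2) = -213547/47120

y_0 = S_0(0) = a_0 = -3
y_1 = S_1(0) = a_1 = -2
y_2 = S_2(0) = a_2 = -5
y_3 = S_3(0) = a_3 = -1
y_4 = S_4(0) = a_4 = -4
y_5 = S_4(2) = 1
t_q=7/2 is in segment 1 (τ=3/2); S_1(τ)=-213547/47120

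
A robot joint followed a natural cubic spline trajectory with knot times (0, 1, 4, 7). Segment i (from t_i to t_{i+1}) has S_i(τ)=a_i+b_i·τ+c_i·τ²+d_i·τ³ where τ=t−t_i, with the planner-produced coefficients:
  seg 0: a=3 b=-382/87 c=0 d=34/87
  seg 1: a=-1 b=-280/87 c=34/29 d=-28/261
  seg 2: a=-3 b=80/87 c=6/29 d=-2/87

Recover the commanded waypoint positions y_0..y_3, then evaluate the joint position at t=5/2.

y_0=3 y_1=-1 y_2=-3 y_3=1
S(5/2) = -103/29

y_0 = S_0(0) = a_0 = 3
y_1 = S_1(0) = a_1 = -1
y_2 = S_2(0) = a_2 = -3
y_3 = S_2(3) = 1
t_q=5/2 is in segment 1 (τ=3/2); S_1(τ)=-103/29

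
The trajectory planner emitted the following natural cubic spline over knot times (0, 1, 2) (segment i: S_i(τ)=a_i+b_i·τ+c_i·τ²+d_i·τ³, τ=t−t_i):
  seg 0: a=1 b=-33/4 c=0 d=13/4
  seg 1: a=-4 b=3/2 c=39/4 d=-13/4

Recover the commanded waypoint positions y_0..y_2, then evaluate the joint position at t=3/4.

y_0 = S_0(0) = a_0 = 1
y_1 = S_1(0) = a_1 = -4
y_2 = S_1(1) = 4
t_q=3/4 is in segment 0 (τ=3/4); S_0(τ)=-977/256

y_0=1 y_1=-4 y_2=4
S(3/4) = -977/256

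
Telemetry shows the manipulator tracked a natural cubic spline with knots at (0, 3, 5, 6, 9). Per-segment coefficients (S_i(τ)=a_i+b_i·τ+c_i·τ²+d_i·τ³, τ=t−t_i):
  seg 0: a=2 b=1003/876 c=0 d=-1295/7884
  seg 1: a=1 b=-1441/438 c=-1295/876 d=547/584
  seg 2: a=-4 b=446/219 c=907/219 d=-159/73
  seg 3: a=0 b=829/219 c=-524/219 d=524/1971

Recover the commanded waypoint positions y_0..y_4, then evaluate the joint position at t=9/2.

y_0=2 y_1=1 y_2=-4 y_3=0 y_4=-3
S(9/2) = -19155/4672

y_0 = S_0(0) = a_0 = 2
y_1 = S_1(0) = a_1 = 1
y_2 = S_2(0) = a_2 = -4
y_3 = S_3(0) = a_3 = 0
y_4 = S_3(3) = -3
t_q=9/2 is in segment 1 (τ=3/2); S_1(τ)=-19155/4672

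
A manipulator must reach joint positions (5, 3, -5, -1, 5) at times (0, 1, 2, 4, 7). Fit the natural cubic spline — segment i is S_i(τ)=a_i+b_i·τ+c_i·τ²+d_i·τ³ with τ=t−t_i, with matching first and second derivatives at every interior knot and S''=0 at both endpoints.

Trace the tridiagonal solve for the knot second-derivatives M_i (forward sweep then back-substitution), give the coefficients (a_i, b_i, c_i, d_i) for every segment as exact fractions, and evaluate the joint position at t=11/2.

Δ: Δ0=-2, Δ1=-8, Δ2=2, Δ3=2
row 1: diag=4, rhs=-36; c'=1/4, d'=-9
row 2: denom=6−1·1/4=23/4; d'=(60−1·-9)/(23/4)=12
row 3: denom=10−2·8/23=214/23; d'=(0−2·12)/(214/23)=-276/107
back: M3=-276/107
back: M2=12−8/23·-276/107=1380/107
back: M1=-9−1/4·1380/107=-1308/107
M: M0=0, M1=-1308/107, M2=1380/107, M3=-276/107, M4=0
seg 0: a=5, c=M0/2=0, d=(M1−M0)/(6·1)=-218/107, b=Δ0−h0·(2M0+M1)/6=4/107
seg 1: a=3, c=M1/2=-654/107, d=(M2−M1)/(6·1)=448/107, b=Δ1−h1·(2M1+M2)/6=-650/107
seg 2: a=-5, c=M2/2=690/107, d=(M3−M2)/(6·2)=-138/107, b=Δ2−h2·(2M2+M3)/6=-614/107
seg 3: a=-1, c=M3/2=-138/107, d=(M4−M3)/(6·3)=46/321, b=Δ3−h3·(2M3+M4)/6=490/107
t_q=11/2 → seg 3, τ=3/2; S=-1+490/107·τ+-138/107·τ²+46/321·τ³=1477/428

  seg 0: a=5 b=4/107 c=0 d=-218/107
  seg 1: a=3 b=-650/107 c=-654/107 d=448/107
  seg 2: a=-5 b=-614/107 c=690/107 d=-138/107
  seg 3: a=-1 b=490/107 c=-138/107 d=46/321
S(11/2) = 1477/428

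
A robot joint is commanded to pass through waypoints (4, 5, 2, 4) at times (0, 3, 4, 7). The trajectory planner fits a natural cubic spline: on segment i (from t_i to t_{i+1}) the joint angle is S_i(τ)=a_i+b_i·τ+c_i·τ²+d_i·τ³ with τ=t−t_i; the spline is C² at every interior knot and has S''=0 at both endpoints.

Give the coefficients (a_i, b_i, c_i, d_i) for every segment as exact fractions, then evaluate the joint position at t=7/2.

  seg 0: a=4 b=16/9 c=0 d=-13/81
  seg 1: a=5 b=-23/9 c=-13/9 d=1
  seg 2: a=2 b=-22/9 c=14/9 d=-14/81
S(7/2) = 251/72

Δ: Δ0=1/3, Δ1=-3, Δ2=2/3
row 1: diag=8, rhs=-20; c'=1/8, d'=-5/2
row 2: denom=8−1·1/8=63/8; d'=(22−1·-5/2)/(63/8)=28/9
back: M2=28/9
back: M1=-5/2−1/8·28/9=-26/9
M: M0=0, M1=-26/9, M2=28/9, M3=0
seg 0: a=4, c=M0/2=0, d=(M1−M0)/(6·3)=-13/81, b=Δ0−h0·(2M0+M1)/6=16/9
seg 1: a=5, c=M1/2=-13/9, d=(M2−M1)/(6·1)=1, b=Δ1−h1·(2M1+M2)/6=-23/9
seg 2: a=2, c=M2/2=14/9, d=(M3−M2)/(6·3)=-14/81, b=Δ2−h2·(2M2+M3)/6=-22/9
t_q=7/2 → seg 1, τ=1/2; S=5+-23/9·τ+-13/9·τ²+1·τ³=251/72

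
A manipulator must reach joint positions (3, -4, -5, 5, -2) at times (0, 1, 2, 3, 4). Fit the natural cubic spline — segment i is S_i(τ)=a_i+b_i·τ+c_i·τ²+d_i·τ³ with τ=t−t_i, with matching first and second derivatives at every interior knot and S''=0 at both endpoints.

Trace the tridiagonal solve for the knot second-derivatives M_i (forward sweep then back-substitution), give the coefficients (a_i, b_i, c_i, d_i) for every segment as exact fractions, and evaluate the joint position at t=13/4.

  seg 0: a=3 b=-421/56 c=0 d=29/56
  seg 1: a=-4 b=-167/28 c=87/56 d=191/56
  seg 2: a=-5 b=59/8 c=165/14 d=-513/56
  seg 3: a=5 b=97/28 c=-879/56 d=293/56
S(13/4) = 2543/512

Δ: Δ0=-7, Δ1=-1, Δ2=10, Δ3=-7
row 1: diag=4, rhs=36; c'=1/4, d'=9
row 2: denom=4−1·1/4=15/4; d'=(66−1·9)/(15/4)=76/5
row 3: denom=4−1·4/15=56/15; d'=(-102−1·76/5)/(56/15)=-879/28
back: M3=-879/28
back: M2=76/5−4/15·-879/28=165/7
back: M1=9−1/4·165/7=87/28
M: M0=0, M1=87/28, M2=165/7, M3=-879/28, M4=0
seg 0: a=3, c=M0/2=0, d=(M1−M0)/(6·1)=29/56, b=Δ0−h0·(2M0+M1)/6=-421/56
seg 1: a=-4, c=M1/2=87/56, d=(M2−M1)/(6·1)=191/56, b=Δ1−h1·(2M1+M2)/6=-167/28
seg 2: a=-5, c=M2/2=165/14, d=(M3−M2)/(6·1)=-513/56, b=Δ2−h2·(2M2+M3)/6=59/8
seg 3: a=5, c=M3/2=-879/56, d=(M4−M3)/(6·1)=293/56, b=Δ3−h3·(2M3+M4)/6=97/28
t_q=13/4 → seg 3, τ=1/4; S=5+97/28·τ+-879/56·τ²+293/56·τ³=2543/512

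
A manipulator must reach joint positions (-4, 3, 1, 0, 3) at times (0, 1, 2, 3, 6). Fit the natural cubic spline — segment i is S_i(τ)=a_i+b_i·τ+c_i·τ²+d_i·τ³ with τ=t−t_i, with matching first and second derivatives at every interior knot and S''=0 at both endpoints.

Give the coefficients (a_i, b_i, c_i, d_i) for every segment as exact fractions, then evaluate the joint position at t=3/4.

Δ: Δ0=7, Δ1=-2, Δ2=-1, Δ3=1
row 1: diag=4, rhs=-54; c'=1/4, d'=-27/2
row 2: denom=4−1·1/4=15/4; d'=(6−1·-27/2)/(15/4)=26/5
row 3: denom=8−1·4/15=116/15; d'=(12−1·26/5)/(116/15)=51/58
back: M3=51/58
back: M2=26/5−4/15·51/58=144/29
back: M1=-27/2−1/4·144/29=-855/58
M: M0=0, M1=-855/58, M2=144/29, M3=51/58, M4=0
seg 0: a=-4, c=M0/2=0, d=(M1−M0)/(6·1)=-285/116, b=Δ0−h0·(2M0+M1)/6=1097/116
seg 1: a=3, c=M1/2=-855/116, d=(M2−M1)/(6·1)=381/116, b=Δ1−h1·(2M1+M2)/6=121/58
seg 2: a=1, c=M2/2=72/29, d=(M3−M2)/(6·1)=-79/116, b=Δ2−h2·(2M2+M3)/6=-325/116
seg 3: a=0, c=M3/2=51/116, d=(M4−M3)/(6·3)=-17/348, b=Δ3−h3·(2M3+M4)/6=7/58
t_q=3/4 → seg 0, τ=3/4; S=-4+1097/116·τ+0·τ²+-285/116·τ³=15265/7424

  seg 0: a=-4 b=1097/116 c=0 d=-285/116
  seg 1: a=3 b=121/58 c=-855/116 d=381/116
  seg 2: a=1 b=-325/116 c=72/29 d=-79/116
  seg 3: a=0 b=7/58 c=51/116 d=-17/348
S(3/4) = 15265/7424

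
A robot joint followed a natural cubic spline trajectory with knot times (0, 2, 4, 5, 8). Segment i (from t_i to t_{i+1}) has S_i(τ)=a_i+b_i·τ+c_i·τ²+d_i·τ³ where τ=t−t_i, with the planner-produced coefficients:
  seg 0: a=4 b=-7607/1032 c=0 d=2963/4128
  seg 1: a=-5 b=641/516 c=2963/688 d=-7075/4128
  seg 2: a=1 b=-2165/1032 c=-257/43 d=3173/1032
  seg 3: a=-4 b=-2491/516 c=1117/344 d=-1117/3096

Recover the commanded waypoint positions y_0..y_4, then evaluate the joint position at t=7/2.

y_0=4 y_1=-5 y_2=1 y_3=-4 y_4=1
S(7/2) = 8465/11008

y_0 = S_0(0) = a_0 = 4
y_1 = S_1(0) = a_1 = -5
y_2 = S_2(0) = a_2 = 1
y_3 = S_3(0) = a_3 = -4
y_4 = S_3(3) = 1
t_q=7/2 is in segment 1 (τ=3/2); S_1(τ)=8465/11008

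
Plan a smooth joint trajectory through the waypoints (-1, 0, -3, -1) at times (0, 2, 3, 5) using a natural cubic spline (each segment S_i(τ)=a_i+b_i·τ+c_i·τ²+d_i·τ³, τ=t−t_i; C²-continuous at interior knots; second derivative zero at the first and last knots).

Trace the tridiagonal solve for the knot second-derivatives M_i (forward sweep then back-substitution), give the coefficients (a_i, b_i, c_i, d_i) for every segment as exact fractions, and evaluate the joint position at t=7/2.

Δ: Δ0=1/2, Δ1=-3, Δ2=1
row 1: diag=6, rhs=-21; c'=1/6, d'=-7/2
row 2: denom=6−1·1/6=35/6; d'=(24−1·-7/2)/(35/6)=33/7
back: M2=33/7
back: M1=-7/2−1/6·33/7=-30/7
M: M0=0, M1=-30/7, M2=33/7, M3=0
seg 0: a=-1, c=M0/2=0, d=(M1−M0)/(6·2)=-5/14, b=Δ0−h0·(2M0+M1)/6=27/14
seg 1: a=0, c=M1/2=-15/7, d=(M2−M1)/(6·1)=3/2, b=Δ1−h1·(2M1+M2)/6=-33/14
seg 2: a=-3, c=M2/2=33/14, d=(M3−M2)/(6·2)=-11/28, b=Δ2−h2·(2M2+M3)/6=-15/7
t_q=7/2 → seg 2, τ=1/2; S=-3+-15/7·τ+33/14·τ²+-11/28·τ³=-113/32

  seg 0: a=-1 b=27/14 c=0 d=-5/14
  seg 1: a=0 b=-33/14 c=-15/7 d=3/2
  seg 2: a=-3 b=-15/7 c=33/14 d=-11/28
S(7/2) = -113/32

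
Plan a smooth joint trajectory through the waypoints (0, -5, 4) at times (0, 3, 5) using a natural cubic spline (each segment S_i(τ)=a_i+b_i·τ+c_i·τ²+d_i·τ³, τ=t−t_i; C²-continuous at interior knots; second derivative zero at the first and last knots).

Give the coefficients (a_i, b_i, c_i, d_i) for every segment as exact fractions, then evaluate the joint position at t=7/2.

Δ: Δ0=-5/3, Δ1=9/2
row 1: diag=10, rhs=37; c'=1/5, d'=37/10
back: M1=37/10
M: M0=0, M1=37/10, M2=0
seg 0: a=0, c=M0/2=0, d=(M1−M0)/(6·3)=37/180, b=Δ0−h0·(2M0+M1)/6=-211/60
seg 1: a=-5, c=M1/2=37/20, d=(M2−M1)/(6·2)=-37/120, b=Δ1−h1·(2M1+M2)/6=61/30
t_q=7/2 → seg 1, τ=1/2; S=-5+61/30·τ+37/20·τ²+-37/120·τ³=-1139/320

  seg 0: a=0 b=-211/60 c=0 d=37/180
  seg 1: a=-5 b=61/30 c=37/20 d=-37/120
S(7/2) = -1139/320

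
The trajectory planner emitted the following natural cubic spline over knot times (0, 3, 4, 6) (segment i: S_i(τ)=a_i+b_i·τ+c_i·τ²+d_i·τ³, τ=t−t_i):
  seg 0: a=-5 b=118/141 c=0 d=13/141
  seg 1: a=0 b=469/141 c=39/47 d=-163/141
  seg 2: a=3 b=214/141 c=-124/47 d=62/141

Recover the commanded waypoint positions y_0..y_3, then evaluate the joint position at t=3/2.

y_0=-5 y_1=0 y_2=3 y_3=-1
S(3/2) = -1291/376

y_0 = S_0(0) = a_0 = -5
y_1 = S_1(0) = a_1 = 0
y_2 = S_2(0) = a_2 = 3
y_3 = S_2(2) = -1
t_q=3/2 is in segment 0 (τ=3/2); S_0(τ)=-1291/376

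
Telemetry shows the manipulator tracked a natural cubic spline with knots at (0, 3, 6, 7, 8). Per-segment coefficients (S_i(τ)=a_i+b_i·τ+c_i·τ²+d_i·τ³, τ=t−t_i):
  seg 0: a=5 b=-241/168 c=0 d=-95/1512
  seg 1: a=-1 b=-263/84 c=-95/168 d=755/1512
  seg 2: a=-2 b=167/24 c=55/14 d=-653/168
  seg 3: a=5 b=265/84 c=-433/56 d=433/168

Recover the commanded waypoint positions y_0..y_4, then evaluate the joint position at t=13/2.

y_0 = S_0(0) = a_0 = 5
y_1 = S_1(0) = a_1 = -1
y_2 = S_2(0) = a_2 = -2
y_3 = S_3(0) = a_3 = 5
y_4 = S_3(1) = 3
t_q=13/2 is in segment 2 (τ=1/2); S_2(τ)=885/448

y_0=5 y_1=-1 y_2=-2 y_3=5 y_4=3
S(13/2) = 885/448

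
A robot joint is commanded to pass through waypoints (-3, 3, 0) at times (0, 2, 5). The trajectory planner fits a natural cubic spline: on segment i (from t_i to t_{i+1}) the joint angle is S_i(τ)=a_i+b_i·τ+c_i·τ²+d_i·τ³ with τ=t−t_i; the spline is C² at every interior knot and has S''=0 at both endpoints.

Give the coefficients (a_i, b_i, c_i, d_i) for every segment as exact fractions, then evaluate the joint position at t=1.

Δ: Δ0=3, Δ1=-1
row 1: diag=10, rhs=-24; c'=3/10, d'=-12/5
back: M1=-12/5
M: M0=0, M1=-12/5, M2=0
seg 0: a=-3, c=M0/2=0, d=(M1−M0)/(6·2)=-1/5, b=Δ0−h0·(2M0+M1)/6=19/5
seg 1: a=3, c=M1/2=-6/5, d=(M2−M1)/(6·3)=2/15, b=Δ1−h1·(2M1+M2)/6=7/5
t_q=1 → seg 0, τ=1; S=-3+19/5·τ+0·τ²+-1/5·τ³=3/5

  seg 0: a=-3 b=19/5 c=0 d=-1/5
  seg 1: a=3 b=7/5 c=-6/5 d=2/15
S(1) = 3/5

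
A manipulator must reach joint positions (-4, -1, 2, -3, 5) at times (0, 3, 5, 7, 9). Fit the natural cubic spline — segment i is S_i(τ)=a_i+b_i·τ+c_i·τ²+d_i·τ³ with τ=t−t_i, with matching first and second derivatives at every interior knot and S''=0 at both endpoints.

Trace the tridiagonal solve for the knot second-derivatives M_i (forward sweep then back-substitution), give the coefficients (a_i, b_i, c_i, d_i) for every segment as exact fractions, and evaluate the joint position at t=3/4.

  seg 0: a=-4 b=26/71 c=0 d=5/71
  seg 1: a=-1 b=161/71 c=45/71 d=-289/568
  seg 2: a=2 b=-185/142 c=-687/284 d=517/568
  seg 3: a=-3 b=-4/71 c=216/71 d=-36/71
S(3/4) = -16793/4544

Δ: Δ0=1, Δ1=3/2, Δ2=-5/2, Δ3=4
row 1: diag=10, rhs=3; c'=1/5, d'=3/10
row 2: denom=8−2·1/5=38/5; d'=(-24−2·3/10)/(38/5)=-123/38
row 3: denom=8−2·5/19=142/19; d'=(39−2·-123/38)/(142/19)=432/71
back: M3=432/71
back: M2=-123/38−5/19·432/71=-687/142
back: M1=3/10−1/5·-687/142=90/71
M: M0=0, M1=90/71, M2=-687/142, M3=432/71, M4=0
seg 0: a=-4, c=M0/2=0, d=(M1−M0)/(6·3)=5/71, b=Δ0−h0·(2M0+M1)/6=26/71
seg 1: a=-1, c=M1/2=45/71, d=(M2−M1)/(6·2)=-289/568, b=Δ1−h1·(2M1+M2)/6=161/71
seg 2: a=2, c=M2/2=-687/284, d=(M3−M2)/(6·2)=517/568, b=Δ2−h2·(2M2+M3)/6=-185/142
seg 3: a=-3, c=M3/2=216/71, d=(M4−M3)/(6·2)=-36/71, b=Δ3−h3·(2M3+M4)/6=-4/71
t_q=3/4 → seg 0, τ=3/4; S=-4+26/71·τ+0·τ²+5/71·τ³=-16793/4544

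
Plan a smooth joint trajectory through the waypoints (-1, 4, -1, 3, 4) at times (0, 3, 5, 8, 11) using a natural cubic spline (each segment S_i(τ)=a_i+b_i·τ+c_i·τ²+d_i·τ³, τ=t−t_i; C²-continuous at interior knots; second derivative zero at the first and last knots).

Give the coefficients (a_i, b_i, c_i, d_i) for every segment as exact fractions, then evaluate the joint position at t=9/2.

  seg 0: a=-1 b=13/4 c=0 d=-19/108
  seg 1: a=4 b=-3/2 c=-19/12 d=13/24
  seg 2: a=-1 b=-4/3 c=5/3 d=-7/27
  seg 3: a=3 b=5/3 c=-2/3 d=2/27
S(9/2) = 1/64

Δ: Δ0=5/3, Δ1=-5/2, Δ2=4/3, Δ3=1/3
row 1: diag=10, rhs=-25; c'=1/5, d'=-5/2
row 2: denom=10−2·1/5=48/5; d'=(23−2·-5/2)/(48/5)=35/12
row 3: denom=12−3·5/16=177/16; d'=(-6−3·35/12)/(177/16)=-4/3
back: M3=-4/3
back: M2=35/12−5/16·-4/3=10/3
back: M1=-5/2−1/5·10/3=-19/6
M: M0=0, M1=-19/6, M2=10/3, M3=-4/3, M4=0
seg 0: a=-1, c=M0/2=0, d=(M1−M0)/(6·3)=-19/108, b=Δ0−h0·(2M0+M1)/6=13/4
seg 1: a=4, c=M1/2=-19/12, d=(M2−M1)/(6·2)=13/24, b=Δ1−h1·(2M1+M2)/6=-3/2
seg 2: a=-1, c=M2/2=5/3, d=(M3−M2)/(6·3)=-7/27, b=Δ2−h2·(2M2+M3)/6=-4/3
seg 3: a=3, c=M3/2=-2/3, d=(M4−M3)/(6·3)=2/27, b=Δ3−h3·(2M3+M4)/6=5/3
t_q=9/2 → seg 1, τ=3/2; S=4+-3/2·τ+-19/12·τ²+13/24·τ³=1/64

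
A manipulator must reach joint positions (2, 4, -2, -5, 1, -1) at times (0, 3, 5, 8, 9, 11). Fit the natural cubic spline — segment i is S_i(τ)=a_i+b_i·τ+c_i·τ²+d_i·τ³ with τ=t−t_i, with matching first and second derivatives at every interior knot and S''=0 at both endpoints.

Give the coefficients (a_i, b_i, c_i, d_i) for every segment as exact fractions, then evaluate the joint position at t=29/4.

  seg 0: a=2 b=1151/662 c=0 d=-2129/17874
  seg 1: a=4 b=-489/331 c=-2129/1986 d=617/3972
  seg 2: a=-2 b=-3874/993 c=-139/993 d=3298/8937
  seg 3: a=-5 b=5186/993 c=1053/331 d=-2387/993
  seg 4: a=1 b=4343/993 c=-1334/331 d=667/993
S(29/4) = -77143/10592

Δ: Δ0=2/3, Δ1=-3, Δ2=-1, Δ3=6, Δ4=-1
row 1: diag=10, rhs=-22; c'=1/5, d'=-11/5
row 2: denom=10−2·1/5=48/5; d'=(12−2·-11/5)/(48/5)=41/24
row 3: denom=8−3·5/16=113/16; d'=(42−3·41/24)/(113/16)=590/113
row 4: denom=6−1·16/113=662/113; d'=(-42−1·590/113)/(662/113)=-2668/331
back: M4=-2668/331
back: M3=590/113−16/113·-2668/331=2106/331
back: M2=41/24−5/16·2106/331=-278/993
back: M1=-11/5−1/5·-278/993=-2129/993
M: M0=0, M1=-2129/993, M2=-278/993, M3=2106/331, M4=-2668/331, M5=0
seg 0: a=2, c=M0/2=0, d=(M1−M0)/(6·3)=-2129/17874, b=Δ0−h0·(2M0+M1)/6=1151/662
seg 1: a=4, c=M1/2=-2129/1986, d=(M2−M1)/(6·2)=617/3972, b=Δ1−h1·(2M1+M2)/6=-489/331
seg 2: a=-2, c=M2/2=-139/993, d=(M3−M2)/(6·3)=3298/8937, b=Δ2−h2·(2M2+M3)/6=-3874/993
seg 3: a=-5, c=M3/2=1053/331, d=(M4−M3)/(6·1)=-2387/993, b=Δ3−h3·(2M3+M4)/6=5186/993
seg 4: a=1, c=M4/2=-1334/331, d=(M5−M4)/(6·2)=667/993, b=Δ4−h4·(2M4+M5)/6=4343/993
t_q=29/4 → seg 2, τ=9/4; S=-2+-3874/993·τ+-139/993·τ²+3298/8937·τ³=-77143/10592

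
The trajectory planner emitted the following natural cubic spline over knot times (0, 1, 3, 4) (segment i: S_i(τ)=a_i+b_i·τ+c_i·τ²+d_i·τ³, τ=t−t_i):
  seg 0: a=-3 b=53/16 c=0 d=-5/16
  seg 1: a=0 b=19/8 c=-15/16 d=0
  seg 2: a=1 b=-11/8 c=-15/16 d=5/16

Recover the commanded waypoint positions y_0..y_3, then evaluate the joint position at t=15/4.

y_0=-3 y_1=0 y_2=1 y_3=-1
S(15/4) = -437/1024

y_0 = S_0(0) = a_0 = -3
y_1 = S_1(0) = a_1 = 0
y_2 = S_2(0) = a_2 = 1
y_3 = S_2(1) = -1
t_q=15/4 is in segment 2 (τ=3/4); S_2(τ)=-437/1024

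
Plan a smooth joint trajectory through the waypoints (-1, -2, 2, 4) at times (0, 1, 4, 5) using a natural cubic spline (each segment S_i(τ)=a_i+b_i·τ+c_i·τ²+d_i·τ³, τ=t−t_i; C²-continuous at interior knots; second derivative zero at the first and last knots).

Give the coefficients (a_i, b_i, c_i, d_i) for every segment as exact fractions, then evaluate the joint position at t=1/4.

Δ: Δ0=-1, Δ1=4/3, Δ2=2
row 1: diag=8, rhs=14; c'=3/8, d'=7/4
row 2: denom=8−3·3/8=55/8; d'=(4−3·7/4)/(55/8)=-2/11
back: M2=-2/11
back: M1=7/4−3/8·-2/11=20/11
M: M0=0, M1=20/11, M2=-2/11, M3=0
seg 0: a=-1, c=M0/2=0, d=(M1−M0)/(6·1)=10/33, b=Δ0−h0·(2M0+M1)/6=-43/33
seg 1: a=-2, c=M1/2=10/11, d=(M2−M1)/(6·3)=-1/9, b=Δ1−h1·(2M1+M2)/6=-13/33
seg 2: a=2, c=M2/2=-1/11, d=(M3−M2)/(6·1)=1/33, b=Δ2−h2·(2M2+M3)/6=68/33
t_q=1/4 → seg 0, τ=1/4; S=-1+-43/33·τ+0·τ²+10/33·τ³=-465/352

  seg 0: a=-1 b=-43/33 c=0 d=10/33
  seg 1: a=-2 b=-13/33 c=10/11 d=-1/9
  seg 2: a=2 b=68/33 c=-1/11 d=1/33
S(1/4) = -465/352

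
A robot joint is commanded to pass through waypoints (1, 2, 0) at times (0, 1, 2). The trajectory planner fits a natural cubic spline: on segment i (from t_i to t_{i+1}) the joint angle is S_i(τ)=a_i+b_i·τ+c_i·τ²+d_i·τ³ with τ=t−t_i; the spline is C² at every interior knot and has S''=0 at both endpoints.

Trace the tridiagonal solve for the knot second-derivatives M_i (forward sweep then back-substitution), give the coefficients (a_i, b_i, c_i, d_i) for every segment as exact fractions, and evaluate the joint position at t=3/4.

Δ: Δ0=1, Δ1=-2
row 1: diag=4, rhs=-18; c'=1/4, d'=-9/2
back: M1=-9/2
M: M0=0, M1=-9/2, M2=0
seg 0: a=1, c=M0/2=0, d=(M1−M0)/(6·1)=-3/4, b=Δ0−h0·(2M0+M1)/6=7/4
seg 1: a=2, c=M1/2=-9/4, d=(M2−M1)/(6·1)=3/4, b=Δ1−h1·(2M1+M2)/6=-1/2
t_q=3/4 → seg 0, τ=3/4; S=1+7/4·τ+0·τ²+-3/4·τ³=511/256

  seg 0: a=1 b=7/4 c=0 d=-3/4
  seg 1: a=2 b=-1/2 c=-9/4 d=3/4
S(3/4) = 511/256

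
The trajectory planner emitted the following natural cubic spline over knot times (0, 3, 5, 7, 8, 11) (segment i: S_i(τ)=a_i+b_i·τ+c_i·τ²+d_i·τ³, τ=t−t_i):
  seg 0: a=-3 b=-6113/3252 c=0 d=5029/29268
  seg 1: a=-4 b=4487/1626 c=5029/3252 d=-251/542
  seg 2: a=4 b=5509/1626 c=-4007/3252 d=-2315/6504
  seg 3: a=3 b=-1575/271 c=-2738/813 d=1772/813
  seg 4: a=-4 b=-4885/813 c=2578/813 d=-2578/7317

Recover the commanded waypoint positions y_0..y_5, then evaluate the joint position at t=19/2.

y_0=-3 y_1=-4 y_2=4 y_3=3 y_4=-4 y_5=-3
S(19/2) = -7661/1084

y_0 = S_0(0) = a_0 = -3
y_1 = S_1(0) = a_1 = -4
y_2 = S_2(0) = a_2 = 4
y_3 = S_3(0) = a_3 = 3
y_4 = S_4(0) = a_4 = -4
y_5 = S_4(3) = -3
t_q=19/2 is in segment 4 (τ=3/2); S_4(τ)=-7661/1084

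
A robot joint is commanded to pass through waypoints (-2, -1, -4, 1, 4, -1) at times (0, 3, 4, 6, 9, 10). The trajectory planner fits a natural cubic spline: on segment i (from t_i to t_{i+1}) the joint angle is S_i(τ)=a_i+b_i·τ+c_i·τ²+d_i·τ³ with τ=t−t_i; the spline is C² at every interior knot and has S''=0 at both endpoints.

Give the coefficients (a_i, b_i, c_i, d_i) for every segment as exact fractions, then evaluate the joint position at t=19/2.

Δ: Δ0=1/3, Δ1=-3, Δ2=5/2, Δ3=1, Δ4=-5
row 1: diag=8, rhs=-20; c'=1/8, d'=-5/2
row 2: denom=6−1·1/8=47/8; d'=(33−1·-5/2)/(47/8)=284/47
row 3: denom=10−2·16/47=438/47; d'=(-9−2·284/47)/(438/47)=-991/438
row 4: denom=8−3·47/146=1027/146; d'=(-36−3·-991/438)/(1027/146)=-4265/1027
back: M4=-4265/1027
back: M3=-991/438−47/146·-4265/1027=-2852/3081
back: M2=284/47−16/47·-2852/3081=19588/3081
back: M1=-5/2−1/8·19588/3081=-10151/3081
M: M0=0, M1=-10151/3081, M2=19588/3081, M3=-2852/3081, M4=-4265/1027, M5=0
seg 0: a=-2, c=M0/2=0, d=(M1−M0)/(6·3)=-10151/55458, b=Δ0−h0·(2M0+M1)/6=12205/6162
seg 1: a=-1, c=M1/2=-10151/6162, d=(M2−M1)/(6·1)=9913/6162, b=Δ1−h1·(2M1+M2)/6=-9124/3081
seg 2: a=-4, c=M2/2=9794/3081, d=(M3−M2)/(6·2)=-1870/3081, b=Δ2−h2·(2M2+M3)/6=-2937/2054
seg 3: a=1, c=M3/2=-1426/3081, d=(M4−M3)/(6·3)=-9943/55458, b=Δ3−h3·(2M3+M4)/6=1897/474
seg 4: a=4, c=M4/2=-4265/2054, d=(M5−M4)/(6·1)=4265/6162, b=Δ4−h4·(2M4+M5)/6=-11140/3081
t_q=19/2 → seg 4, τ=1/2; S=4+-11140/3081·τ+-4265/2054·τ²+4265/6162·τ³=28913/16432

  seg 0: a=-2 b=12205/6162 c=0 d=-10151/55458
  seg 1: a=-1 b=-9124/3081 c=-10151/6162 d=9913/6162
  seg 2: a=-4 b=-2937/2054 c=9794/3081 d=-1870/3081
  seg 3: a=1 b=1897/474 c=-1426/3081 d=-9943/55458
  seg 4: a=4 b=-11140/3081 c=-4265/2054 d=4265/6162
S(19/2) = 28913/16432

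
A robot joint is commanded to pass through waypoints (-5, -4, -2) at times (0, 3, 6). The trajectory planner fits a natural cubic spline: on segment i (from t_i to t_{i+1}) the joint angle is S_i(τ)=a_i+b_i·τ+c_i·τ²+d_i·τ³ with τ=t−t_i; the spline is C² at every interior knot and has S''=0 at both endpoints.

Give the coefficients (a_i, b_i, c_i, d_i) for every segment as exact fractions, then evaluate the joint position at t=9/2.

Δ: Δ0=1/3, Δ1=2/3
row 1: diag=12, rhs=2; c'=1/4, d'=1/6
back: M1=1/6
M: M0=0, M1=1/6, M2=0
seg 0: a=-5, c=M0/2=0, d=(M1−M0)/(6·3)=1/108, b=Δ0−h0·(2M0+M1)/6=1/4
seg 1: a=-4, c=M1/2=1/12, d=(M2−M1)/(6·3)=-1/108, b=Δ1−h1·(2M1+M2)/6=1/2
t_q=9/2 → seg 1, τ=3/2; S=-4+1/2·τ+1/12·τ²+-1/108·τ³=-99/32

  seg 0: a=-5 b=1/4 c=0 d=1/108
  seg 1: a=-4 b=1/2 c=1/12 d=-1/108
S(9/2) = -99/32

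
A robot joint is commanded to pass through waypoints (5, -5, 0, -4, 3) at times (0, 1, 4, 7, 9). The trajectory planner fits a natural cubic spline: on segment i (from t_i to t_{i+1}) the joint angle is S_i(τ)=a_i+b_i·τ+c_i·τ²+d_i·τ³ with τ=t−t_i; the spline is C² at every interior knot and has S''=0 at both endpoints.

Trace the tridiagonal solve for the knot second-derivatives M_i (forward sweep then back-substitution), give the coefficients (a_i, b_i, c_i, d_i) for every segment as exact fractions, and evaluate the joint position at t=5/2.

  seg 0: a=5 b=-18817/1596 c=0 d=2857/1596
  seg 1: a=-5 b=-5123/798 c=2857/532 d=-1423/1596
  seg 2: a=0 b=2759/1596 c=-353/133 d=869/1596
  seg 3: a=-4 b=403/798 c=1195/532 d=-1195/3192
S(5/2) = -23645/4256

Δ: Δ0=-10, Δ1=5/3, Δ2=-4/3, Δ3=7/2
row 1: diag=8, rhs=70; c'=3/8, d'=35/4
row 2: denom=12−3·3/8=87/8; d'=(-18−3·35/4)/(87/8)=-118/29
row 3: denom=10−3·8/29=266/29; d'=(29−3·-118/29)/(266/29)=1195/266
back: M3=1195/266
back: M2=-118/29−8/29·1195/266=-706/133
back: M1=35/4−3/8·-706/133=2857/266
M: M0=0, M1=2857/266, M2=-706/133, M3=1195/266, M4=0
seg 0: a=5, c=M0/2=0, d=(M1−M0)/(6·1)=2857/1596, b=Δ0−h0·(2M0+M1)/6=-18817/1596
seg 1: a=-5, c=M1/2=2857/532, d=(M2−M1)/(6·3)=-1423/1596, b=Δ1−h1·(2M1+M2)/6=-5123/798
seg 2: a=0, c=M2/2=-353/133, d=(M3−M2)/(6·3)=869/1596, b=Δ2−h2·(2M2+M3)/6=2759/1596
seg 3: a=-4, c=M3/2=1195/532, d=(M4−M3)/(6·2)=-1195/3192, b=Δ3−h3·(2M3+M4)/6=403/798
t_q=5/2 → seg 1, τ=3/2; S=-5+-5123/798·τ+2857/532·τ²+-1423/1596·τ³=-23645/4256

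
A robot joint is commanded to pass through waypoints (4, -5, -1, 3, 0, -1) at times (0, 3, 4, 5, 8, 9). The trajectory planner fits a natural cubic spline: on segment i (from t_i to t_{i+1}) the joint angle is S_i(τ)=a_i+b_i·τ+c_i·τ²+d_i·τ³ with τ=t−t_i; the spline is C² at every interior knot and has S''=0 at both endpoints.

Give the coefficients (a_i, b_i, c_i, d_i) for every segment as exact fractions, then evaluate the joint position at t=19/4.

Δ: Δ0=-3, Δ1=4, Δ2=4, Δ3=-1, Δ4=-1
row 1: diag=8, rhs=42; c'=1/8, d'=21/4
row 2: denom=4−1·1/8=31/8; d'=(0−1·21/4)/(31/8)=-42/31
row 3: denom=8−1·8/31=240/31; d'=(-30−1·-42/31)/(240/31)=-37/10
row 4: denom=8−3·31/80=547/80; d'=(0−3·-37/10)/(547/80)=888/547
back: M4=888/547
back: M3=-37/10−31/80·888/547=-2368/547
back: M2=-42/31−8/31·-2368/547=-130/547
back: M1=21/4−1/8·-130/547=2888/547
M: M0=0, M1=2888/547, M2=-130/547, M3=-2368/547, M4=888/547, M5=0
seg 0: a=4, c=M0/2=0, d=(M1−M0)/(6·3)=1444/4923, b=Δ0−h0·(2M0+M1)/6=-3085/547
seg 1: a=-5, c=M1/2=1444/547, d=(M2−M1)/(6·1)=-503/547, b=Δ1−h1·(2M1+M2)/6=1247/547
seg 2: a=-1, c=M2/2=-65/547, d=(M3−M2)/(6·1)=-373/547, b=Δ2−h2·(2M2+M3)/6=2626/547
seg 3: a=3, c=M3/2=-1184/547, d=(M4−M3)/(6·3)=1628/4923, b=Δ3−h3·(2M3+M4)/6=1377/547
seg 4: a=0, c=M4/2=444/547, d=(M5−M4)/(6·1)=-148/547, b=Δ4−h4·(2M4+M5)/6=-843/547
t_q=19/4 → seg 2, τ=3/4; S=-1+2626/547·τ+-65/547·τ²+-373/547·τ³=78629/35008

  seg 0: a=4 b=-3085/547 c=0 d=1444/4923
  seg 1: a=-5 b=1247/547 c=1444/547 d=-503/547
  seg 2: a=-1 b=2626/547 c=-65/547 d=-373/547
  seg 3: a=3 b=1377/547 c=-1184/547 d=1628/4923
  seg 4: a=0 b=-843/547 c=444/547 d=-148/547
S(19/4) = 78629/35008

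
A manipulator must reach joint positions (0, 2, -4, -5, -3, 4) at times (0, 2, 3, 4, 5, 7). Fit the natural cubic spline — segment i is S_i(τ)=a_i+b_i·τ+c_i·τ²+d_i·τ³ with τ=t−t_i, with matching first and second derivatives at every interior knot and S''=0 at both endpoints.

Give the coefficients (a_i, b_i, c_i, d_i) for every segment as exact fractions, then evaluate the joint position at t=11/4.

  seg 0: a=0 b=1894/493 c=0 d=-1401/1972
  seg 1: a=2 b=-2309/493 c=-4203/986 d=2905/986
  seg 2: a=-4 b=-4309/986 c=2256/493 d=-41/34
  seg 3: a=-5 b=574/493 c=945/986 d=-121/986
  seg 4: a=-3 b=2675/986 c=291/493 d=-97/986
S(11/4) = -168329/63104

Δ: Δ0=1, Δ1=-6, Δ2=-1, Δ3=2, Δ4=7/2
row 1: diag=6, rhs=-42; c'=1/6, d'=-7
row 2: denom=4−1·1/6=23/6; d'=(30−1·-7)/(23/6)=222/23
row 3: denom=4−1·6/23=86/23; d'=(18−1·222/23)/(86/23)=96/43
row 4: denom=6−1·23/86=493/86; d'=(9−1·96/43)/(493/86)=582/493
back: M4=582/493
back: M3=96/43−23/86·582/493=945/493
back: M2=222/23−6/23·945/493=4512/493
back: M1=-7−1/6·4512/493=-4203/493
M: M0=0, M1=-4203/493, M2=4512/493, M3=945/493, M4=582/493, M5=0
seg 0: a=0, c=M0/2=0, d=(M1−M0)/(6·2)=-1401/1972, b=Δ0−h0·(2M0+M1)/6=1894/493
seg 1: a=2, c=M1/2=-4203/986, d=(M2−M1)/(6·1)=2905/986, b=Δ1−h1·(2M1+M2)/6=-2309/493
seg 2: a=-4, c=M2/2=2256/493, d=(M3−M2)/(6·1)=-41/34, b=Δ2−h2·(2M2+M3)/6=-4309/986
seg 3: a=-5, c=M3/2=945/986, d=(M4−M3)/(6·1)=-121/986, b=Δ3−h3·(2M3+M4)/6=574/493
seg 4: a=-3, c=M4/2=291/493, d=(M5−M4)/(6·2)=-97/986, b=Δ4−h4·(2M4+M5)/6=2675/986
t_q=11/4 → seg 1, τ=3/4; S=2+-2309/493·τ+-4203/986·τ²+2905/986·τ³=-168329/63104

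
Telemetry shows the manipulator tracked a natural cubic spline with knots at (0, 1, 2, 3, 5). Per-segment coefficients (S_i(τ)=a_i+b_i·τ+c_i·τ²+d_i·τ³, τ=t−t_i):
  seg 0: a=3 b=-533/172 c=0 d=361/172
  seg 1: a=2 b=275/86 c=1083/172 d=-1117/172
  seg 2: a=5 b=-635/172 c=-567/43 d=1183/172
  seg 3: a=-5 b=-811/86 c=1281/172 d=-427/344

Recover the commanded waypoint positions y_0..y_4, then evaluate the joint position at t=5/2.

y_0 = S_0(0) = a_0 = 3
y_1 = S_1(0) = a_1 = 2
y_2 = S_2(0) = a_2 = 5
y_3 = S_3(0) = a_3 = -5
y_4 = S_3(2) = -4
t_q=5/2 is in segment 2 (τ=1/2); S_2(τ)=987/1376

y_0=3 y_1=2 y_2=5 y_3=-5 y_4=-4
S(5/2) = 987/1376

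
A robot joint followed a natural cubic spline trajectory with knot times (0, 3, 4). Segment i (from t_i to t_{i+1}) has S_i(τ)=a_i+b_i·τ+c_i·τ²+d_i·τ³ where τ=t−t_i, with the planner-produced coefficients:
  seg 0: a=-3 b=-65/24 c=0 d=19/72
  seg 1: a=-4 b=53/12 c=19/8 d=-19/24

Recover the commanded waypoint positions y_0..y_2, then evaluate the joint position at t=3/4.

y_0=-3 y_1=-4 y_2=2
S(3/4) = -2519/512

y_0 = S_0(0) = a_0 = -3
y_1 = S_1(0) = a_1 = -4
y_2 = S_1(1) = 2
t_q=3/4 is in segment 0 (τ=3/4); S_0(τ)=-2519/512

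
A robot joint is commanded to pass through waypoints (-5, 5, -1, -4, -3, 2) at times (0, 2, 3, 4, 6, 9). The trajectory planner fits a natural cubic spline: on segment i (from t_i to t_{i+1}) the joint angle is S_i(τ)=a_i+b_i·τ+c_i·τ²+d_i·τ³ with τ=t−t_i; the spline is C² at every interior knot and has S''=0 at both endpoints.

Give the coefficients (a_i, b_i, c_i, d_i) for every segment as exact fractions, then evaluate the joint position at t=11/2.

  seg 0: a=-5 b=8339/921 c=0 d=-1867/1842
  seg 1: a=5 b=-2863/921 c=-1867/307 d=2938/921
  seg 2: a=-1 b=-5251/921 c=1071/307 d=-725/921
  seg 3: a=-4 b=-1000/921 c=346/307 d=-1231/7368
  seg 4: a=-3 b=2611/1842 c=153/1228 d=-17/1228
S(11/2) = -71847/19648

Δ: Δ0=5, Δ1=-6, Δ2=-3, Δ3=1/2, Δ4=5/3
row 1: diag=6, rhs=-66; c'=1/6, d'=-11
row 2: denom=4−1·1/6=23/6; d'=(18−1·-11)/(23/6)=174/23
row 3: denom=6−1·6/23=132/23; d'=(21−1·174/23)/(132/23)=103/44
row 4: denom=10−2·23/66=307/33; d'=(7−2·103/44)/(307/33)=153/614
back: M4=153/614
back: M3=103/44−23/66·153/614=692/307
back: M2=174/23−6/23·692/307=2142/307
back: M1=-11−1/6·2142/307=-3734/307
M: M0=0, M1=-3734/307, M2=2142/307, M3=692/307, M4=153/614, M5=0
seg 0: a=-5, c=M0/2=0, d=(M1−M0)/(6·2)=-1867/1842, b=Δ0−h0·(2M0+M1)/6=8339/921
seg 1: a=5, c=M1/2=-1867/307, d=(M2−M1)/(6·1)=2938/921, b=Δ1−h1·(2M1+M2)/6=-2863/921
seg 2: a=-1, c=M2/2=1071/307, d=(M3−M2)/(6·1)=-725/921, b=Δ2−h2·(2M2+M3)/6=-5251/921
seg 3: a=-4, c=M3/2=346/307, d=(M4−M3)/(6·2)=-1231/7368, b=Δ3−h3·(2M3+M4)/6=-1000/921
seg 4: a=-3, c=M4/2=153/1228, d=(M5−M4)/(6·3)=-17/1228, b=Δ4−h4·(2M4+M5)/6=2611/1842
t_q=11/2 → seg 3, τ=3/2; S=-4+-1000/921·τ+346/307·τ²+-1231/7368·τ³=-71847/19648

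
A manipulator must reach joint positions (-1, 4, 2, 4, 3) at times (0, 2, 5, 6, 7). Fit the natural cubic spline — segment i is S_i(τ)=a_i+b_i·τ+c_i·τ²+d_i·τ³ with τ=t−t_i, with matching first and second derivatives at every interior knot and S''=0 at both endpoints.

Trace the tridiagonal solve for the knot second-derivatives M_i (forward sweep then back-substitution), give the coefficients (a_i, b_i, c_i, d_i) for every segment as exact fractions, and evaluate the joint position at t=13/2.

  seg 0: a=-1 b=1445/411 c=0 d=-835/3288
  seg 1: a=4 b=385/822 c=-835/548 d=1883/4932
  seg 2: a=2 b=2687/1644 c=262/137 d=-2543/1644
  seg 3: a=4 b=673/822 c=-1495/548 d=1495/1644
S(13/2) = 16839/4384

Δ: Δ0=5/2, Δ1=-2/3, Δ2=2, Δ3=-1
row 1: diag=10, rhs=-19; c'=3/10, d'=-19/10
row 2: denom=8−3·3/10=71/10; d'=(16−3·-19/10)/(71/10)=217/71
row 3: denom=4−1·10/71=274/71; d'=(-18−1·217/71)/(274/71)=-1495/274
back: M3=-1495/274
back: M2=217/71−10/71·-1495/274=524/137
back: M1=-19/10−3/10·524/137=-835/274
M: M0=0, M1=-835/274, M2=524/137, M3=-1495/274, M4=0
seg 0: a=-1, c=M0/2=0, d=(M1−M0)/(6·2)=-835/3288, b=Δ0−h0·(2M0+M1)/6=1445/411
seg 1: a=4, c=M1/2=-835/548, d=(M2−M1)/(6·3)=1883/4932, b=Δ1−h1·(2M1+M2)/6=385/822
seg 2: a=2, c=M2/2=262/137, d=(M3−M2)/(6·1)=-2543/1644, b=Δ2−h2·(2M2+M3)/6=2687/1644
seg 3: a=4, c=M3/2=-1495/548, d=(M4−M3)/(6·1)=1495/1644, b=Δ3−h3·(2M3+M4)/6=673/822
t_q=13/2 → seg 3, τ=1/2; S=4+673/822·τ+-1495/548·τ²+1495/1644·τ³=16839/4384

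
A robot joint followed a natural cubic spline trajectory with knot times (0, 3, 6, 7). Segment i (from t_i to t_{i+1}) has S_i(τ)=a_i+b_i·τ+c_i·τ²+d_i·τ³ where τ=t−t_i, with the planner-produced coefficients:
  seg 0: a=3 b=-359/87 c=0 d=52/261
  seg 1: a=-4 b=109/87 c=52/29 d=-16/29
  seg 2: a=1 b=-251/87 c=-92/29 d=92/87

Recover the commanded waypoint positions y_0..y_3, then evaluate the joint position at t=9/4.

y_0 = S_0(0) = a_0 = 3
y_1 = S_1(0) = a_1 = -4
y_2 = S_2(0) = a_2 = 1
y_3 = S_2(1) = -4
t_q=9/4 is in segment 0 (τ=9/4); S_0(τ)=-1863/464

y_0=3 y_1=-4 y_2=1 y_3=-4
S(9/4) = -1863/464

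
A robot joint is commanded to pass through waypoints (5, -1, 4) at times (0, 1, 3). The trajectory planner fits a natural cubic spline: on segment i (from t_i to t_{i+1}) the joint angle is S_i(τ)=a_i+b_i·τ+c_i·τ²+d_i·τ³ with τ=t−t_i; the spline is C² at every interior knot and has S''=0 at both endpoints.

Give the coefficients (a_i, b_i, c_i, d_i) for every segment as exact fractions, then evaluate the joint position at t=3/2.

Δ: Δ0=-6, Δ1=5/2
row 1: diag=6, rhs=51; c'=1/3, d'=17/2
back: M1=17/2
M: M0=0, M1=17/2, M2=0
seg 0: a=5, c=M0/2=0, d=(M1−M0)/(6·1)=17/12, b=Δ0−h0·(2M0+M1)/6=-89/12
seg 1: a=-1, c=M1/2=17/4, d=(M2−M1)/(6·2)=-17/24, b=Δ1−h1·(2M1+M2)/6=-19/6
t_q=3/2 → seg 1, τ=1/2; S=-1+-19/6·τ+17/4·τ²+-17/24·τ³=-103/64

  seg 0: a=5 b=-89/12 c=0 d=17/12
  seg 1: a=-1 b=-19/6 c=17/4 d=-17/24
S(3/2) = -103/64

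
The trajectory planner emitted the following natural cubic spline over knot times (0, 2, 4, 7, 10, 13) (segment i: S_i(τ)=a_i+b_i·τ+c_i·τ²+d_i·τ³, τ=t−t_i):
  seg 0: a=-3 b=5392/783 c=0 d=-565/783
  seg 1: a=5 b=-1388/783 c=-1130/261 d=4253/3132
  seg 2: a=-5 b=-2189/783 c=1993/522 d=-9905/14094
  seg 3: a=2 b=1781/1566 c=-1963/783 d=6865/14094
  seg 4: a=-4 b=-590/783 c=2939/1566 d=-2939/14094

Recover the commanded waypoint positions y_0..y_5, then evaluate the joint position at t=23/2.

y_0=-3 y_1=5 y_2=-5 y_3=2 y_4=-4 y_5=5
S(23/2) = -2243/1392

y_0 = S_0(0) = a_0 = -3
y_1 = S_1(0) = a_1 = 5
y_2 = S_2(0) = a_2 = -5
y_3 = S_3(0) = a_3 = 2
y_4 = S_4(0) = a_4 = -4
y_5 = S_4(3) = 5
t_q=23/2 is in segment 4 (τ=3/2); S_4(τ)=-2243/1392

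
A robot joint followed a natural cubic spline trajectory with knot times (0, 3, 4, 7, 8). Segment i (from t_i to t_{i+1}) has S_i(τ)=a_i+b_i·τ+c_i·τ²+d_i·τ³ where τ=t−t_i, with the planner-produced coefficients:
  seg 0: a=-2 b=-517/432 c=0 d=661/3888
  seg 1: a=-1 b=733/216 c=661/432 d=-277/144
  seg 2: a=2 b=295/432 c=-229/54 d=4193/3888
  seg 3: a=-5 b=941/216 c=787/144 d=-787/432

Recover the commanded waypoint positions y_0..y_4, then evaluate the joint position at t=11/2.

y_0=-2 y_1=-1 y_2=2 y_3=-5 y_4=3
S(11/2) = -1105/384

y_0 = S_0(0) = a_0 = -2
y_1 = S_1(0) = a_1 = -1
y_2 = S_2(0) = a_2 = 2
y_3 = S_3(0) = a_3 = -5
y_4 = S_3(1) = 3
t_q=11/2 is in segment 2 (τ=3/2); S_2(τ)=-1105/384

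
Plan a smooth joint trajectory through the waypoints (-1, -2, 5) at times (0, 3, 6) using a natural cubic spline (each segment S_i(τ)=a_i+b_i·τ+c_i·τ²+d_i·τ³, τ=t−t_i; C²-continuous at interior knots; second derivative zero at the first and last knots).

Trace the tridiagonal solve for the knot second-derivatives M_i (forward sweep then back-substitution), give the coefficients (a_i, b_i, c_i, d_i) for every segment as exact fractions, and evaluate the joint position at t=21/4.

Δ: Δ0=-1/3, Δ1=7/3
row 1: diag=12, rhs=16; c'=1/4, d'=4/3
back: M1=4/3
M: M0=0, M1=4/3, M2=0
seg 0: a=-1, c=M0/2=0, d=(M1−M0)/(6·3)=2/27, b=Δ0−h0·(2M0+M1)/6=-1
seg 1: a=-2, c=M1/2=2/3, d=(M2−M1)/(6·3)=-2/27, b=Δ1−h1·(2M1+M2)/6=1
t_q=21/4 → seg 1, τ=9/4; S=-2+1·τ+2/3·τ²+-2/27·τ³=89/32

  seg 0: a=-1 b=-1 c=0 d=2/27
  seg 1: a=-2 b=1 c=2/3 d=-2/27
S(21/4) = 89/32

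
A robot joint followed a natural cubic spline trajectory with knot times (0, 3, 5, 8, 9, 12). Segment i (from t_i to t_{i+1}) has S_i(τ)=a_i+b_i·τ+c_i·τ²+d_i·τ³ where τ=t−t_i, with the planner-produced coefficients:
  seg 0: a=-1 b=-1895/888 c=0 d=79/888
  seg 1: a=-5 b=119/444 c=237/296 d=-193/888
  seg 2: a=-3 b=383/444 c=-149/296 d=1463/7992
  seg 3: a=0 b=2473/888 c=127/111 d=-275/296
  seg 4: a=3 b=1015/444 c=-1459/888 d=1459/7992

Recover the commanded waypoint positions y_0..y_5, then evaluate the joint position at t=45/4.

y_0 = S_0(0) = a_0 = -1
y_1 = S_1(0) = a_1 = -5
y_2 = S_2(0) = a_2 = -3
y_3 = S_3(0) = a_3 = 0
y_4 = S_4(0) = a_4 = 3
y_5 = S_4(3) = 0
t_q=45/4 is in segment 4 (τ=9/4); S_4(τ)=36093/18944

y_0=-1 y_1=-5 y_2=-3 y_3=0 y_4=3 y_5=0
S(45/4) = 36093/18944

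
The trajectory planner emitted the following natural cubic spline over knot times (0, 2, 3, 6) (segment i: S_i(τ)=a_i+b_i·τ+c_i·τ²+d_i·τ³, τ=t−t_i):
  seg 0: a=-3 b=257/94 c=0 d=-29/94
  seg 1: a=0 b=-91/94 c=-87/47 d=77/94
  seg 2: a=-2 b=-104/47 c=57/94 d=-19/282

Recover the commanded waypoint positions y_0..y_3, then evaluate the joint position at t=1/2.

y_0=-3 y_1=0 y_2=-2 y_3=-5
S(1/2) = -1257/752

y_0 = S_0(0) = a_0 = -3
y_1 = S_1(0) = a_1 = 0
y_2 = S_2(0) = a_2 = -2
y_3 = S_2(3) = -5
t_q=1/2 is in segment 0 (τ=1/2); S_0(τ)=-1257/752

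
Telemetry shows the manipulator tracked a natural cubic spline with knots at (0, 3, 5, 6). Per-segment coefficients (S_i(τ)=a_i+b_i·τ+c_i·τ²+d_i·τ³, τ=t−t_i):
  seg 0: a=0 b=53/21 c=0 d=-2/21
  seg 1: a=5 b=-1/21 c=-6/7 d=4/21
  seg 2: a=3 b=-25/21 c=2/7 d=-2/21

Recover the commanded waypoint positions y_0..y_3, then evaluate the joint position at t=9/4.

y_0 = S_0(0) = a_0 = 0
y_1 = S_1(0) = a_1 = 5
y_2 = S_2(0) = a_2 = 3
y_3 = S_2(1) = 2
t_q=9/4 is in segment 0 (τ=9/4); S_0(τ)=147/32

y_0=0 y_1=5 y_2=3 y_3=2
S(9/4) = 147/32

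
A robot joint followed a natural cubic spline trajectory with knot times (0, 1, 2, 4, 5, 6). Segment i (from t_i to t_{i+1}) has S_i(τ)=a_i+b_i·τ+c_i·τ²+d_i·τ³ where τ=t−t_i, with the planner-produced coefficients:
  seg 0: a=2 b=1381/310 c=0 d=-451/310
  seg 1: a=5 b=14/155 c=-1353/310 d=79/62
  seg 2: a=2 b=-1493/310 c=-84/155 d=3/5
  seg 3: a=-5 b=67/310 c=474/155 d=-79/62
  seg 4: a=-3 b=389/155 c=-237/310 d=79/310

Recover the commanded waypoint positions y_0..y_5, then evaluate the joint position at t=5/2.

y_0=2 y_1=5 y_2=2 y_3=-5 y_4=-3 y_5=-1
S(5/2) = -581/1240

y_0 = S_0(0) = a_0 = 2
y_1 = S_1(0) = a_1 = 5
y_2 = S_2(0) = a_2 = 2
y_3 = S_3(0) = a_3 = -5
y_4 = S_4(0) = a_4 = -3
y_5 = S_4(1) = -1
t_q=5/2 is in segment 2 (τ=1/2); S_2(τ)=-581/1240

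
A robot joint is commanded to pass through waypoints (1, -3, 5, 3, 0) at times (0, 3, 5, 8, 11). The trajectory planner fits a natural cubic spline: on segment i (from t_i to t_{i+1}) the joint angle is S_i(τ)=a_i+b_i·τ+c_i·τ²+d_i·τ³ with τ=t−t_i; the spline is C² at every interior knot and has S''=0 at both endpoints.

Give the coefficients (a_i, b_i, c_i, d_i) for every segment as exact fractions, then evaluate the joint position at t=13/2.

Δ: Δ0=-4/3, Δ1=4, Δ2=-2/3, Δ3=-1
row 1: diag=10, rhs=32; c'=1/5, d'=16/5
row 2: denom=10−2·1/5=48/5; d'=(-28−2·16/5)/(48/5)=-43/12
row 3: denom=12−3·5/16=177/16; d'=(-2−3·-43/12)/(177/16)=140/177
back: M3=140/177
back: M2=-43/12−5/16·140/177=-226/59
back: M1=16/5−1/5·-226/59=234/59
M: M0=0, M1=234/59, M2=-226/59, M3=140/177, M4=0
seg 0: a=1, c=M0/2=0, d=(M1−M0)/(6·3)=13/59, b=Δ0−h0·(2M0+M1)/6=-587/177
seg 1: a=-3, c=M1/2=117/59, d=(M2−M1)/(6·2)=-115/177, b=Δ1−h1·(2M1+M2)/6=466/177
seg 2: a=5, c=M2/2=-113/59, d=(M3−M2)/(6·3)=409/1593, b=Δ2−h2·(2M2+M3)/6=490/177
seg 3: a=3, c=M3/2=70/177, d=(M4−M3)/(6·3)=-70/1593, b=Δ3−h3·(2M3+M4)/6=-317/177
t_q=13/2 → seg 2, τ=3/2; S=5+490/177·τ+-113/59·τ²+409/1593·τ³=2695/472

  seg 0: a=1 b=-587/177 c=0 d=13/59
  seg 1: a=-3 b=466/177 c=117/59 d=-115/177
  seg 2: a=5 b=490/177 c=-113/59 d=409/1593
  seg 3: a=3 b=-317/177 c=70/177 d=-70/1593
S(13/2) = 2695/472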